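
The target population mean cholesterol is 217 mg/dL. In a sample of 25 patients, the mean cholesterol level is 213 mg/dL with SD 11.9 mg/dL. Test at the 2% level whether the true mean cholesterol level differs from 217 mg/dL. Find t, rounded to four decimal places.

-1.6807

H0: μ = 217; H1: μ ≠ 217 (one-sample t-test, two-sided).
t = (x̄ − μ₀)/(s/√n) = (213 − 217)/(11.9/√25) = -1.6807
df = n − 1 = 24
Two-sided p-value ≈ 0.106
Since p ≈ 0.106 > α = 0.02, fail to reject H0; the data do not provide sufficient evidence against H0.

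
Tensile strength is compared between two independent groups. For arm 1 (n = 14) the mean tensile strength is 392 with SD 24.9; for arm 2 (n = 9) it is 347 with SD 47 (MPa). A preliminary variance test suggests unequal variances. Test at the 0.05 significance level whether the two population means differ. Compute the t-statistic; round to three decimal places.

Let group 1 = arm 1, group 2 = arm 2. H0: μ_1 = μ_2; H1: μ_1 ≠ μ_2 (Welch's two-sample t-test, two-sided).
t = (x̄_1 − x̄_2)/√(s_1²/n_1 + s_2²/n_2) = (392 − 347)/√(24.9²/14 + 47²/9) = 2.644
Welch–Satterthwaite df ≈ 10.93
Two-sided p-value ≈ 0.0230
Since p ≈ 0.0230 < α = 0.05, reject H0; the data support H1.

2.644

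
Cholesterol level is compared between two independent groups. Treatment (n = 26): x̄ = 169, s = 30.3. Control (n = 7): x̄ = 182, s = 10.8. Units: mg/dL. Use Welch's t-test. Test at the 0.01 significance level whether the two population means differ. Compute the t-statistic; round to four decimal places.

Let group 1 = treatment, group 2 = control. H0: μ_1 = μ_2; H1: μ_1 ≠ μ_2 (Welch's two-sample t-test, two-sided).
t = (x̄_1 − x̄_2)/√(s_1²/n_1 + s_2²/n_2) = (169 − 182)/√(30.3²/26 + 10.8²/7) = -1.8032
Welch–Satterthwaite df ≈ 28.09
Two-sided p-value ≈ 0.0821
Since p ≈ 0.0821 > α = 0.01, fail to reject H0; the evidence is not statistically significant.

-1.8032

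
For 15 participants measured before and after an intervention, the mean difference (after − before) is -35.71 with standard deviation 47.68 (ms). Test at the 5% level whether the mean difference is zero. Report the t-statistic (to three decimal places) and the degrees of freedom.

H0: μ_d = 0; H1: μ_d ≠ 0 (paired t-test on the differences, two-sided).
t = d̄/(s_d/√n) = -35.71/(47.68/√15) = -2.901
df = n − 1 = 14
Two-sided p-value ≈ 0.0116
Since p ≈ 0.0116 < α = 0.05, reject H0; the data support H1.

t = -2.901, df = 14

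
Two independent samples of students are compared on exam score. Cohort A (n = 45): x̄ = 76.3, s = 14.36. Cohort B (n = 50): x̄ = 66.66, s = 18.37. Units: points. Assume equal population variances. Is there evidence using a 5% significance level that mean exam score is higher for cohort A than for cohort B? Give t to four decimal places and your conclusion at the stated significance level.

t = 2.8272; reject H0

Let group 1 = cohort A, group 2 = cohort B. H0: μ_1 = μ_2; H1: μ_1 > μ_2 (two-sample pooled-variance t-test, right-tailed).
s_p² = [(45−1)·14.36² + (50−1)·18.37²]/(45+50−2) = 275.361
t = (76.3 − 66.66)/√[275.361·(1/45 + 1/50)] = 2.8272
df = n₁ + n₂ − 2 = 93
p-value = P(T ≥ 2.8272) ≈ 0.0029
Since p ≈ 0.0029 < α = 0.05, reject H0; the evidence is statistically significant.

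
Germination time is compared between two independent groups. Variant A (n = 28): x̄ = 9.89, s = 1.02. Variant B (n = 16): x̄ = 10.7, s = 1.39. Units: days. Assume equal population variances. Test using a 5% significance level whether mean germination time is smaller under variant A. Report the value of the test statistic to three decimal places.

Let group 1 = variant A, group 2 = variant B. H0: μ_1 = μ_2; H1: μ_1 < μ_2 (two-sample pooled-variance t-test, left-tailed).
s_p² = [(28−1)·1.02² + (16−1)·1.39²]/(28+16−2) = 1.35886
t = (9.89 − 10.7)/√[1.35886·(1/28 + 1/16)] = -2.217
df = n₁ + n₂ − 2 = 42
p-value = P(T ≤ -2.217) ≈ 0.016
Since p ≈ 0.016 < α = 0.05, reject H0; the data support H1.

-2.217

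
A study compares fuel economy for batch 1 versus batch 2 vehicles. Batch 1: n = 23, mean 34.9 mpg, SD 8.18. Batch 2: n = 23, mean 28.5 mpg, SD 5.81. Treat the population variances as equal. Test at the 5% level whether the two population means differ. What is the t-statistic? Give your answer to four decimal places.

3.0591

Let group 1 = batch 1, group 2 = batch 2. H0: μ_1 = μ_2; H1: μ_1 ≠ μ_2 (two-sample pooled-variance t-test, two-sided).
s_p² = [(23−1)·8.18² + (23−1)·5.81²]/(23+23−2) = 50.3342
t = (34.9 − 28.5)/√[50.3342·(1/23 + 1/23)] = 3.0591
df = n₁ + n₂ − 2 = 44
Two-sided p-value ≈ 0.0038
Since p ≈ 0.0038 < α = 0.05, reject H0; the evidence is statistically significant.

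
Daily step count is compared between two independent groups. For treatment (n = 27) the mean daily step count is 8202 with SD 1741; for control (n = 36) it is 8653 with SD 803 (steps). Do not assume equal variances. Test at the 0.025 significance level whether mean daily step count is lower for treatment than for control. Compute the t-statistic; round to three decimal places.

Let group 1 = treatment, group 2 = control. H0: μ_1 = μ_2; H1: μ_1 < μ_2 (Welch's two-sample t-test, left-tailed).
t = (x̄_1 − x̄_2)/√(s_1²/n_1 + s_2²/n_2) = (8202 − 8653)/√(1741²/27 + 803²/36) = -1.250
Welch–Satterthwaite df ≈ 34.31
p-value = P(T ≤ -1.250) ≈ 0.110
Since p ≈ 0.110 > α = 0.025, fail to reject H0; the evidence is not statistically significant.

-1.250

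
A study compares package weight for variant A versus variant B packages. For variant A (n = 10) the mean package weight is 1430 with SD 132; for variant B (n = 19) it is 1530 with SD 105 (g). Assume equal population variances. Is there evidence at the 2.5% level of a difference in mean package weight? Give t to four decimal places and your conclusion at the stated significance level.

Let group 1 = variant A, group 2 = variant B. H0: μ_1 = μ_2; H1: μ_1 ≠ μ_2 (two-sample pooled-variance t-test, two-sided).
s_p² = [(10−1)·132² + (19−1)·105²]/(10+19−2) = 13158
t = (1430 − 1530)/√[13158·(1/10 + 1/19)] = -2.2314
df = n₁ + n₂ − 2 = 27
Two-sided p-value ≈ 0.0342
Since p ≈ 0.0342 > α = 0.025, fail to reject H0; the data do not provide sufficient evidence against H0.

t = -2.2314; fail to reject H0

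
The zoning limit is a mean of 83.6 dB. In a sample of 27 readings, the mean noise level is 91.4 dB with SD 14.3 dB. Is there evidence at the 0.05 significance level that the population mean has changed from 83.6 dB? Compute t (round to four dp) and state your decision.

H0: μ = 83.6; H1: μ ≠ 83.6 (one-sample t-test, two-sided).
t = (x̄ − μ₀)/(s/√n) = (91.4 − 83.6)/(14.3/√27) = 2.8343
df = n − 1 = 26
Two-sided p-value ≈ 0.0088
Since p ≈ 0.0088 < α = 0.05, reject H0; the data support H1.

t = 2.8343; reject H0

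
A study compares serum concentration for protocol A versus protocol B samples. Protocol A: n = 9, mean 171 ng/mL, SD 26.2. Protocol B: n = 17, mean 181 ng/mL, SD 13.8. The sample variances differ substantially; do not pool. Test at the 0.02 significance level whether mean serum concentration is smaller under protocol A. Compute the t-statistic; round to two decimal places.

-1.07

Let group 1 = protocol A, group 2 = protocol B. H0: μ_1 = μ_2; H1: μ_1 < μ_2 (Welch's two-sample t-test, left-tailed).
t = (x̄_1 − x̄_2)/√(s_1²/n_1 + s_2²/n_2) = (171 − 181)/√(26.2²/9 + 13.8²/17) = -1.07
Welch–Satterthwaite df ≈ 10.41
p-value = P(T ≤ -1.07) ≈ 0.155
Since p ≈ 0.155 > α = 0.02, fail to reject H0; the data do not provide sufficient evidence against H0.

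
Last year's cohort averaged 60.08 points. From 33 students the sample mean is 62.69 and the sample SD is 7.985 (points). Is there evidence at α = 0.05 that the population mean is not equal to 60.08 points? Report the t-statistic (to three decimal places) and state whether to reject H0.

t = 1.878; fail to reject H0

H0: μ = 60.08; H1: μ ≠ 60.08 (one-sample t-test, two-sided).
t = (x̄ − μ₀)/(s/√n) = (62.69 − 60.08)/(7.985/√33) = 1.878
df = n − 1 = 32
Two-sided p-value ≈ 0.070
Since p ≈ 0.070 > α = 0.05, fail to reject H0; the data do not provide sufficient evidence against H0.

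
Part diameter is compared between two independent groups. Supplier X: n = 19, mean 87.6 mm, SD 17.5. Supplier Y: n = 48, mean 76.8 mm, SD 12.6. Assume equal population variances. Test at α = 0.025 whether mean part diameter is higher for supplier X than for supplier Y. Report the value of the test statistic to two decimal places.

Let group 1 = supplier X, group 2 = supplier Y. H0: μ_1 = μ_2; H1: μ_1 > μ_2 (two-sample pooled-variance t-test, right-tailed).
s_p² = [(19−1)·17.5² + (48−1)·12.6²]/(19+48−2) = 199.603
t = (87.6 − 76.8)/√[199.603·(1/19 + 1/48)] = 2.82
df = n₁ + n₂ − 2 = 65
p-value = P(T ≥ 2.82) ≈ 0.0032
Since p ≈ 0.0032 < α = 0.025, reject H0; the data support H1.

2.82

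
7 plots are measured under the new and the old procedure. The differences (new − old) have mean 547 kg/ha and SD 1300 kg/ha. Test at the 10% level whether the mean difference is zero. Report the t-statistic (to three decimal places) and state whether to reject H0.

t = 1.113; fail to reject H0

H0: μ_d = 0; H1: μ_d ≠ 0 (paired t-test on the differences, two-sided).
t = d̄/(s_d/√n) = 547/(1300/√7) = 1.113
df = n − 1 = 6
Two-sided p-value ≈ 0.308
Since p ≈ 0.308 > α = 0.1, fail to reject H0; the evidence is not statistically significant.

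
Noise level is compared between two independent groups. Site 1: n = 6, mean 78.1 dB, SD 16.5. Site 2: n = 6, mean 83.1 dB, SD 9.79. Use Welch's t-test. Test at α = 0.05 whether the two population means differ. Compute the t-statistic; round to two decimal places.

-0.64

Let group 1 = site 1, group 2 = site 2. H0: μ_1 = μ_2; H1: μ_1 ≠ μ_2 (Welch's two-sample t-test, two-sided).
t = (x̄_1 − x̄_2)/√(s_1²/n_1 + s_2²/n_2) = (78.1 − 83.1)/√(16.5²/6 + 9.79²/6) = -0.64
Welch–Satterthwaite df ≈ 8.13
Two-sided p-value ≈ 0.5408
Since p ≈ 0.5408 > α = 0.05, fail to reject H0; the evidence is not statistically significant.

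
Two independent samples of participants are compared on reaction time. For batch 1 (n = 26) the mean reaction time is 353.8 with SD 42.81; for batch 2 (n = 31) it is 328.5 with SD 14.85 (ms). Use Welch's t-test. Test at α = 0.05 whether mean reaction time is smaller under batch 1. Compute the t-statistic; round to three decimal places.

2.872

Let group 1 = batch 1, group 2 = batch 2. H0: μ_1 = μ_2; H1: μ_1 < μ_2 (Welch's two-sample t-test, left-tailed).
t = (x̄_1 − x̄_2)/√(s_1²/n_1 + s_2²/n_2) = (353.8 − 328.5)/√(42.81²/26 + 14.85²/31) = 2.872
Welch–Satterthwaite df ≈ 30.05
p-value = P(T ≤ 2.872) ≈ 0.9963
Since p ≈ 0.9963 > α = 0.05, fail to reject H0; the data do not provide sufficient evidence against H0.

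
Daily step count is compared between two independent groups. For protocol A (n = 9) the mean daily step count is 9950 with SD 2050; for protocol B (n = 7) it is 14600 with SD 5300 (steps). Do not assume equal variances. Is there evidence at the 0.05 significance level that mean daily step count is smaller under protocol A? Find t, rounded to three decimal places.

Let group 1 = protocol A, group 2 = protocol B. H0: μ_1 = μ_2; H1: μ_1 < μ_2 (Welch's two-sample t-test, left-tailed).
t = (x̄_1 − x̄_2)/√(s_1²/n_1 + s_2²/n_2) = (9950 − 14600)/√(2050²/9 + 5300²/7) = -2.197
Welch–Satterthwaite df ≈ 7.40
p-value = P(T ≤ -2.197) ≈ 0.031
Since p ≈ 0.031 < α = 0.05, reject H0; the data support H1.

-2.197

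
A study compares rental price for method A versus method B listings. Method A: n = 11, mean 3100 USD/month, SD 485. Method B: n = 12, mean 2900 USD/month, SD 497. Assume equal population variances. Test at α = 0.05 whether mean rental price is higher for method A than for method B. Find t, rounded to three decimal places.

Let group 1 = method A, group 2 = method B. H0: μ_1 = μ_2; H1: μ_1 > μ_2 (two-sample pooled-variance t-test, right-tailed).
s_p² = [(11−1)·485² + (12−1)·497²]/(11+12−2) = 241398
t = (3100 − 2900)/√[241398·(1/11 + 1/12)] = 0.975
df = n₁ + n₂ − 2 = 21
p-value = P(T ≥ 0.975) ≈ 0.170
Since p ≈ 0.170 > α = 0.05, fail to reject H0; the data do not provide sufficient evidence against H0.

0.975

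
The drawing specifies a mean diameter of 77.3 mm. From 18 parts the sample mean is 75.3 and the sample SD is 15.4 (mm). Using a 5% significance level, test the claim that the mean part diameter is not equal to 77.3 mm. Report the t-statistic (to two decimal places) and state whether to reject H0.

t = -0.55; fail to reject H0

H0: μ = 77.3; H1: μ ≠ 77.3 (one-sample t-test, two-sided).
t = (x̄ − μ₀)/(s/√n) = (75.3 − 77.3)/(15.4/√18) = -0.55
df = n − 1 = 17
Two-sided p-value ≈ 0.5888
Since p ≈ 0.5888 > α = 0.05, fail to reject H0; the data do not provide sufficient evidence against H0.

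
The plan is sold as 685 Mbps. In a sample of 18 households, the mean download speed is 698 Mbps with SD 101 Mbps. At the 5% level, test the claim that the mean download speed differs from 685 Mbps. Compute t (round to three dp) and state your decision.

H0: μ = 685; H1: μ ≠ 685 (one-sample t-test, two-sided).
t = (x̄ − μ₀)/(s/√n) = (698 − 685)/(101/√18) = 0.546
df = n − 1 = 17
Two-sided p-value ≈ 0.592
Since p ≈ 0.592 > α = 0.05, fail to reject H0; the evidence is not statistically significant.

t = 0.546; fail to reject H0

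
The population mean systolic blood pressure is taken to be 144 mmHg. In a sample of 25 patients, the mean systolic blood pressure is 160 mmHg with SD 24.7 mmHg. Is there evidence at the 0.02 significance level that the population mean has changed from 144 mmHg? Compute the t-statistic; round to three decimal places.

H0: μ = 144; H1: μ ≠ 144 (one-sample t-test, two-sided).
t = (x̄ − μ₀)/(s/√n) = (160 − 144)/(24.7/√25) = 3.239
df = n − 1 = 24
Two-sided p-value ≈ 0.0035
Since p ≈ 0.0035 < α = 0.02, reject H0; the evidence is statistically significant.

3.239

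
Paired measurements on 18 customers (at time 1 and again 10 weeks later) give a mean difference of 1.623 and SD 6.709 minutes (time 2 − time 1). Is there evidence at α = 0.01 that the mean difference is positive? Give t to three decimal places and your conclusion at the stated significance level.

t = 1.026; fail to reject H0

H0: μ_d = 0; H1: μ_d > 0 (paired t-test on the differences, right-tailed).
t = d̄/(s_d/√n) = 1.623/(6.709/√18) = 1.026
df = n − 1 = 17
p-value = P(T ≥ 1.026) ≈ 0.1596
Since p ≈ 0.1596 > α = 0.01, fail to reject H0; the data do not provide sufficient evidence against H0.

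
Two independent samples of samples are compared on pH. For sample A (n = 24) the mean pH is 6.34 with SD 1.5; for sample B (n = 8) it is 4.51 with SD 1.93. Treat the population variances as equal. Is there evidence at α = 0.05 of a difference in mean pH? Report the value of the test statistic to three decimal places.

2.783

Let group 1 = sample A, group 2 = sample B. H0: μ_1 = μ_2; H1: μ_1 ≠ μ_2 (two-sample pooled-variance t-test, two-sided).
s_p² = [(24−1)·1.5² + (8−1)·1.93²]/(24+8−2) = 2.59414
t = (6.34 − 4.51)/√[2.59414·(1/24 + 1/8)] = 2.783
df = n₁ + n₂ − 2 = 30
Two-sided p-value ≈ 0.0092
Since p ≈ 0.0092 < α = 0.05, reject H0; the data support H1.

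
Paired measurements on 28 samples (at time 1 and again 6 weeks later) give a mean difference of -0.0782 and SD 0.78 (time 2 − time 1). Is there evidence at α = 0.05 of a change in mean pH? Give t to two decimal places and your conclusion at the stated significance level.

H0: μ_d = 0; H1: μ_d ≠ 0 (paired t-test on the differences, two-sided).
t = d̄/(s_d/√n) = -0.0782/(0.78/√28) = -0.53
df = n − 1 = 27
Two-sided p-value ≈ 0.6001
Since p ≈ 0.6001 > α = 0.05, fail to reject H0; the evidence is not statistically significant.

t = -0.53; fail to reject H0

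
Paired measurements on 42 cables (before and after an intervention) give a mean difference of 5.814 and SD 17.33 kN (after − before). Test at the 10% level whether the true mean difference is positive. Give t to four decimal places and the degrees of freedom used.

H0: μ_d = 0; H1: μ_d > 0 (paired t-test on the differences, right-tailed).
t = d̄/(s_d/√n) = 5.814/(17.33/√42) = 2.1742
df = n − 1 = 41
p-value = P(T ≥ 2.1742) ≈ 0.018
Since p ≈ 0.018 < α = 0.1, reject H0; the data support H1.

t = 2.1742, df = 41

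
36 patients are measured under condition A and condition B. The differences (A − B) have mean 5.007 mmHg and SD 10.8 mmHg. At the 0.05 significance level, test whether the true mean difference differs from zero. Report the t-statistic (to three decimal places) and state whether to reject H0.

H0: μ_d = 0; H1: μ_d ≠ 0 (paired t-test on the differences, two-sided).
t = d̄/(s_d/√n) = 5.007/(10.8/√36) = 2.782
df = n − 1 = 35
Two-sided p-value ≈ 0.009
Since p ≈ 0.009 < α = 0.05, reject H0; the evidence is statistically significant.

t = 2.782; reject H0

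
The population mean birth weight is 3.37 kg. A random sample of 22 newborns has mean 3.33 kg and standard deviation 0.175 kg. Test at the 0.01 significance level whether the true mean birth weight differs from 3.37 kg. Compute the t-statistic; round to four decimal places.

H0: μ = 3.37; H1: μ ≠ 3.37 (one-sample t-test, two-sided).
t = (x̄ − μ₀)/(s/√n) = (3.33 − 3.37)/(0.175/√22) = -1.0721
df = n − 1 = 21
Two-sided p-value ≈ 0.2958
Since p ≈ 0.2958 > α = 0.01, fail to reject H0; the data do not provide sufficient evidence against H0.

-1.0721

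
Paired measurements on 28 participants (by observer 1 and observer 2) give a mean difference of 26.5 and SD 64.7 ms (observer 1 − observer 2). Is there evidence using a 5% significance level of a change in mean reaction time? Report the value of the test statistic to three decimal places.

2.167

H0: μ_d = 0; H1: μ_d ≠ 0 (paired t-test on the differences, two-sided).
t = d̄/(s_d/√n) = 26.5/(64.7/√28) = 2.167
df = n − 1 = 27
Two-sided p-value ≈ 0.039
Since p ≈ 0.039 < α = 0.05, reject H0; the data support H1.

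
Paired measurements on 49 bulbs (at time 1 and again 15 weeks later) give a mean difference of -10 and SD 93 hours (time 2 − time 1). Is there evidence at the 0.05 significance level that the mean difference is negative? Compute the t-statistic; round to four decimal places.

-0.7527

H0: μ_d = 0; H1: μ_d < 0 (paired t-test on the differences, left-tailed).
t = d̄/(s_d/√n) = -10/(93/√49) = -0.7527
df = n − 1 = 48
p-value = P(T ≤ -0.7527) ≈ 0.2277
Since p ≈ 0.2277 > α = 0.05, fail to reject H0; the evidence is not statistically significant.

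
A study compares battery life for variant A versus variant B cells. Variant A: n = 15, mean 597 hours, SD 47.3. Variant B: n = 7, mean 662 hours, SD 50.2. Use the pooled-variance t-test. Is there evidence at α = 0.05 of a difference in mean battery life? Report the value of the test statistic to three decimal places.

-2.947

Let group 1 = variant A, group 2 = variant B. H0: μ_1 = μ_2; H1: μ_1 ≠ μ_2 (two-sample pooled-variance t-test, two-sided).
s_p² = [(15−1)·47.3² + (7−1)·50.2²]/(15+7−2) = 2322.11
t = (597 − 662)/√[2322.11·(1/15 + 1/7)] = -2.947
df = n₁ + n₂ − 2 = 20
Two-sided p-value ≈ 0.008
Since p ≈ 0.008 < α = 0.05, reject H0; the evidence is statistically significant.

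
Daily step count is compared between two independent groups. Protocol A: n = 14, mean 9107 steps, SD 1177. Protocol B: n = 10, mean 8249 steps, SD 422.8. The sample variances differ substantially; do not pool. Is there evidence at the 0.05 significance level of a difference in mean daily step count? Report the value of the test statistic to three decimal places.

Let group 1 = protocol A, group 2 = protocol B. H0: μ_1 = μ_2; H1: μ_1 ≠ μ_2 (Welch's two-sample t-test, two-sided).
t = (x̄_1 − x̄_2)/√(s_1²/n_1 + s_2²/n_2) = (9107 − 8249)/√(1177²/14 + 422.8²/10) = 2.510
Welch–Satterthwaite df ≈ 17.31
Two-sided p-value ≈ 0.022
Since p ≈ 0.022 < α = 0.05, reject H0; the evidence is statistically significant.

2.510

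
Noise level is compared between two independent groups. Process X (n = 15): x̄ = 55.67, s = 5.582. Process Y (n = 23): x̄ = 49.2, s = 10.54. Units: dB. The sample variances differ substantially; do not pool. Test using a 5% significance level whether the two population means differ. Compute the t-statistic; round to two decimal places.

Let group 1 = process X, group 2 = process Y. H0: μ_1 = μ_2; H1: μ_1 ≠ μ_2 (Welch's two-sample t-test, two-sided).
t = (x̄_1 − x̄_2)/√(s_1²/n_1 + s_2²/n_2) = (55.67 − 49.2)/√(5.582²/15 + 10.54²/23) = 2.46
Welch–Satterthwaite df ≈ 34.86
Two-sided p-value ≈ 0.019
Since p ≈ 0.019 < α = 0.05, reject H0; the data support H1.

2.46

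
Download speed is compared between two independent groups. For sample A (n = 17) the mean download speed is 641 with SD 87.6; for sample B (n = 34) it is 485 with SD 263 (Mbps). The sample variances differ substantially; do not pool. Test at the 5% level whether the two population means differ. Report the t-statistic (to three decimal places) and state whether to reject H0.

Let group 1 = sample A, group 2 = sample B. H0: μ_1 = μ_2; H1: μ_1 ≠ μ_2 (Welch's two-sample t-test, two-sided).
t = (x̄_1 − x̄_2)/√(s_1²/n_1 + s_2²/n_2) = (641 − 485)/√(87.6²/17 + 263²/34) = 3.129
Welch–Satterthwaite df ≈ 44.73
Two-sided p-value ≈ 0.003
Since p ≈ 0.003 < α = 0.05, reject H0; the data support H1.

t = 3.129; reject H0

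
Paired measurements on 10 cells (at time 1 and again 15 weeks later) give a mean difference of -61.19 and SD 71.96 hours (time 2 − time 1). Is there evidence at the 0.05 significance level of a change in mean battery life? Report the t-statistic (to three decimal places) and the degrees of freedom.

t = -2.689, df = 9

H0: μ_d = 0; H1: μ_d ≠ 0 (paired t-test on the differences, two-sided).
t = d̄/(s_d/√n) = -61.19/(71.96/√10) = -2.689
df = n − 1 = 9
Two-sided p-value ≈ 0.0248
Since p ≈ 0.0248 < α = 0.05, reject H0; the data support H1.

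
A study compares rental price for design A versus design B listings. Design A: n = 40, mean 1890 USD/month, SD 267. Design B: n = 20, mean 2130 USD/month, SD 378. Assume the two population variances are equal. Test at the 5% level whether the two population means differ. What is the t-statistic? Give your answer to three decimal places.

-2.847

Let group 1 = design A, group 2 = design B. H0: μ_1 = μ_2; H1: μ_1 ≠ μ_2 (two-sample pooled-variance t-test, two-sided).
s_p² = [(40−1)·267² + (20−1)·378²]/(40+20−2) = 94742.5
t = (1890 − 2130)/√[94742.5·(1/40 + 1/20)] = -2.847
df = n₁ + n₂ − 2 = 58
Two-sided p-value ≈ 0.006
Since p ≈ 0.006 < α = 0.05, reject H0; the data support H1.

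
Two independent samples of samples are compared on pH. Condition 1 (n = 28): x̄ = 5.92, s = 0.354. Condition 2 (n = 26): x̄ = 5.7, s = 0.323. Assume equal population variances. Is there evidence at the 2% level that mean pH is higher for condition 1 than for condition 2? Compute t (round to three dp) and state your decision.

Let group 1 = condition 1, group 2 = condition 2. H0: μ_1 = μ_2; H1: μ_1 > μ_2 (two-sample pooled-variance t-test, right-tailed).
s_p² = [(28−1)·0.354² + (26−1)·0.323²]/(28+26−2) = 0.115226
t = (5.92 − 5.7)/√[0.115226·(1/28 + 1/26)] = 2.380
df = n₁ + n₂ − 2 = 52
p-value = P(T ≥ 2.380) ≈ 0.011
Since p ≈ 0.011 < α = 0.02, reject H0; the data support H1.

t = 2.380; reject H0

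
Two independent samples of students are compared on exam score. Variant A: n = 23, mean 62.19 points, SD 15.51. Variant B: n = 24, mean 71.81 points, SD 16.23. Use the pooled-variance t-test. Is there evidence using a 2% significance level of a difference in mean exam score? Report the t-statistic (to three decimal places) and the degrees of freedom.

Let group 1 = variant A, group 2 = variant B. H0: μ_1 = μ_2; H1: μ_1 ≠ μ_2 (two-sample pooled-variance t-test, two-sided).
s_p² = [(23−1)·15.51² + (24−1)·16.23²]/(23+24−2) = 252.24
t = (62.19 − 71.81)/√[252.24·(1/23 + 1/24)] = -2.076
df = n₁ + n₂ − 2 = 45
Two-sided p-value ≈ 0.044
Since p ≈ 0.044 > α = 0.02, fail to reject H0; the evidence is not statistically significant.

t = -2.076, df = 45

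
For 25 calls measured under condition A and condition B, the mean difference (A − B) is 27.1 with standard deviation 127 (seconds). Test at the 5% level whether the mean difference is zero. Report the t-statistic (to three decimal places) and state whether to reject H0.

t = 1.067; fail to reject H0

H0: μ_d = 0; H1: μ_d ≠ 0 (paired t-test on the differences, two-sided).
t = d̄/(s_d/√n) = 27.1/(127/√25) = 1.067
df = n − 1 = 24
Two-sided p-value ≈ 0.297
Since p ≈ 0.297 > α = 0.05, fail to reject H0; the evidence is not statistically significant.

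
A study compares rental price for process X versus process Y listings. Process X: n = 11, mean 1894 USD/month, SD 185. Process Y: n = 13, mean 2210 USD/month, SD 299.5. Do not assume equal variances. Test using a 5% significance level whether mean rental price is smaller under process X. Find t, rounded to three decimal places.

-3.158

Let group 1 = process X, group 2 = process Y. H0: μ_1 = μ_2; H1: μ_1 < μ_2 (Welch's two-sample t-test, left-tailed).
t = (x̄_1 − x̄_2)/√(s_1²/n_1 + s_2²/n_2) = (1894 − 2210)/√(185²/11 + 299.5²/13) = -3.158
Welch–Satterthwaite df ≈ 20.31
p-value = P(T ≤ -3.158) ≈ 0.002
Since p ≈ 0.002 < α = 0.05, reject H0; the evidence is statistically significant.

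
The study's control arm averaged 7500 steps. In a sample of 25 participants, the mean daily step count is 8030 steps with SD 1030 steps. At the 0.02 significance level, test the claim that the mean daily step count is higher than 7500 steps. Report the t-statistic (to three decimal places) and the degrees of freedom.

t = 2.573, df = 24

H0: μ = 7500; H1: μ > 7500 (one-sample t-test, right-tailed).
t = (x̄ − μ₀)/(s/√n) = (8030 − 7500)/(1030/√25) = 2.573
df = n − 1 = 24
p-value = P(T ≥ 2.573) ≈ 0.0083
Since p ≈ 0.0083 < α = 0.02, reject H0; the evidence is statistically significant.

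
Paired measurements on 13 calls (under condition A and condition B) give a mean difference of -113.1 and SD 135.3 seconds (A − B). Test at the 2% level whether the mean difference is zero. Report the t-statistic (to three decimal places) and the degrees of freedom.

t = -3.014, df = 12

H0: μ_d = 0; H1: μ_d ≠ 0 (paired t-test on the differences, two-sided).
t = d̄/(s_d/√n) = -113.1/(135.3/√13) = -3.014
df = n − 1 = 12
Two-sided p-value ≈ 0.0108
Since p ≈ 0.0108 < α = 0.02, reject H0; the evidence is statistically significant.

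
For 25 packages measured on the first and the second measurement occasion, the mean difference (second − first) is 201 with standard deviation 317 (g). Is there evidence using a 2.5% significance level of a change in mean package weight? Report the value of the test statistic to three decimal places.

3.170

H0: μ_d = 0; H1: μ_d ≠ 0 (paired t-test on the differences, two-sided).
t = d̄/(s_d/√n) = 201/(317/√25) = 3.170
df = n − 1 = 24
Two-sided p-value ≈ 0.0041
Since p ≈ 0.0041 < α = 0.025, reject H0; the evidence is statistically significant.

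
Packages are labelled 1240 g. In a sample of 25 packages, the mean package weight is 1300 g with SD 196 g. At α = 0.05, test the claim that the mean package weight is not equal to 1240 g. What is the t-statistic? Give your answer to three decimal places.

1.531

H0: μ = 1240; H1: μ ≠ 1240 (one-sample t-test, two-sided).
t = (x̄ − μ₀)/(s/√n) = (1300 − 1240)/(196/√25) = 1.531
df = n − 1 = 24
Two-sided p-value ≈ 0.139
Since p ≈ 0.139 > α = 0.05, fail to reject H0; the evidence is not statistically significant.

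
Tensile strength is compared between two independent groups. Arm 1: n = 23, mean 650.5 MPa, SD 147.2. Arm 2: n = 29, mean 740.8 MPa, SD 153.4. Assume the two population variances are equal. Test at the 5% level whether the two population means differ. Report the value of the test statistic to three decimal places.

-2.146

Let group 1 = arm 1, group 2 = arm 2. H0: μ_1 = μ_2; H1: μ_1 ≠ μ_2 (two-sample pooled-variance t-test, two-sided).
s_p² = [(23−1)·147.2² + (29−1)·153.4²]/(23+29−2) = 22711.5
t = (650.5 − 740.8)/√[22711.5·(1/23 + 1/29)] = -2.146
df = n₁ + n₂ − 2 = 50
Two-sided p-value ≈ 0.037
Since p ≈ 0.037 < α = 0.05, reject H0; the data support H1.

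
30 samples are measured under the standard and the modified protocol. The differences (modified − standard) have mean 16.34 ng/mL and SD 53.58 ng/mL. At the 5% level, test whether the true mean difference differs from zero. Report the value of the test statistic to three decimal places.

H0: μ_d = 0; H1: μ_d ≠ 0 (paired t-test on the differences, two-sided).
t = d̄/(s_d/√n) = 16.34/(53.58/√30) = 1.670
df = n − 1 = 29
Two-sided p-value ≈ 0.1056
Since p ≈ 0.1056 > α = 0.05, fail to reject H0; the evidence is not statistically significant.

1.670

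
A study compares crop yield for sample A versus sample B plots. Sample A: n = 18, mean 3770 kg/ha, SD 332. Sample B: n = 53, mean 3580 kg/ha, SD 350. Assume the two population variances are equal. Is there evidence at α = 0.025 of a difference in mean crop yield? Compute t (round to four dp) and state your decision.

Let group 1 = sample A, group 2 = sample B. H0: μ_1 = μ_2; H1: μ_1 ≠ μ_2 (two-sample pooled-variance t-test, two-sided).
s_p² = [(18−1)·332² + (53−1)·350²]/(18+53−2) = 119475
t = (3770 − 3580)/√[119475·(1/18 + 1/53)] = 2.0149
df = n₁ + n₂ − 2 = 69
Two-sided p-value ≈ 0.048
Since p ≈ 0.048 > α = 0.025, fail to reject H0; the data do not provide sufficient evidence against H0.

t = 2.0149; fail to reject H0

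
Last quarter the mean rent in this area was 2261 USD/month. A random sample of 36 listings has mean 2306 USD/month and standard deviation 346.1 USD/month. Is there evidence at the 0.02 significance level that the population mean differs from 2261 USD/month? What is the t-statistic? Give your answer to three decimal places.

0.780

H0: μ = 2261; H1: μ ≠ 2261 (one-sample t-test, two-sided).
t = (x̄ − μ₀)/(s/√n) = (2306 − 2261)/(346.1/√36) = 0.780
df = n − 1 = 35
Two-sided p-value ≈ 0.441
Since p ≈ 0.441 > α = 0.02, fail to reject H0; the data do not provide sufficient evidence against H0.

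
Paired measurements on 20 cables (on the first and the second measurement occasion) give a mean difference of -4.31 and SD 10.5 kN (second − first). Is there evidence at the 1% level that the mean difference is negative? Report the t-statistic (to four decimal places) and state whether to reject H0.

H0: μ_d = 0; H1: μ_d < 0 (paired t-test on the differences, left-tailed).
t = d̄/(s_d/√n) = -4.31/(10.5/√20) = -1.8357
df = n − 1 = 19
p-value = P(T ≤ -1.8357) ≈ 0.041
Since p ≈ 0.041 > α = 0.01, fail to reject H0; the evidence is not statistically significant.

t = -1.8357; fail to reject H0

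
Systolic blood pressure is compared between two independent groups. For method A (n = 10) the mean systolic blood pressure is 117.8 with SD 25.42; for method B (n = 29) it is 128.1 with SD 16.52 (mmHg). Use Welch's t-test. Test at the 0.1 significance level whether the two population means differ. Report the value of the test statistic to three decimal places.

-1.197

Let group 1 = method A, group 2 = method B. H0: μ_1 = μ_2; H1: μ_1 ≠ μ_2 (Welch's two-sample t-test, two-sided).
t = (x̄_1 − x̄_2)/√(s_1²/n_1 + s_2²/n_2) = (117.8 − 128.1)/√(25.42²/10 + 16.52²/29) = -1.197
Welch–Satterthwaite df ≈ 11.73
Two-sided p-value ≈ 0.255
Since p ≈ 0.255 > α = 0.1, fail to reject H0; the data do not provide sufficient evidence against H0.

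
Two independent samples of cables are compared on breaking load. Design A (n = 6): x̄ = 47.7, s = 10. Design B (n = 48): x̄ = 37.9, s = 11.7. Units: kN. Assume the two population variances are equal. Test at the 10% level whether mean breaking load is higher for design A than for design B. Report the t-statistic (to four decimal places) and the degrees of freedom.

Let group 1 = design A, group 2 = design B. H0: μ_1 = μ_2; H1: μ_1 > μ_2 (two-sample pooled-variance t-test, right-tailed).
s_p² = [(6−1)·10² + (48−1)·11.7²]/(6+48−2) = 133.343
t = (47.7 − 37.9)/√[133.343·(1/6 + 1/48)] = 1.9599
df = n₁ + n₂ − 2 = 52
p-value = P(T ≥ 1.9599) ≈ 0.0277
Since p ≈ 0.0277 < α = 0.1, reject H0; the data support H1.

t = 1.9599, df = 52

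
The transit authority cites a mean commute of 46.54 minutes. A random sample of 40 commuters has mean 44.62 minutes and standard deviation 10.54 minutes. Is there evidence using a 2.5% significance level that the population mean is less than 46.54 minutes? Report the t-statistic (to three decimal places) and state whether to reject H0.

H0: μ = 46.54; H1: μ < 46.54 (one-sample t-test, left-tailed).
t = (x̄ − μ₀)/(s/√n) = (44.62 − 46.54)/(10.54/√40) = -1.152
df = n − 1 = 39
p-value = P(T ≤ -1.152) ≈ 0.128
Since p ≈ 0.128 > α = 0.025, fail to reject H0; the evidence is not statistically significant.

t = -1.152; fail to reject H0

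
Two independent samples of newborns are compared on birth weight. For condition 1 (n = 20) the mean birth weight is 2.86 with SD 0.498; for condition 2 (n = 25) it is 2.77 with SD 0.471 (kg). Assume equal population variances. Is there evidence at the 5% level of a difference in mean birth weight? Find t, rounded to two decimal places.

0.62

Let group 1 = condition 1, group 2 = condition 2. H0: μ_1 = μ_2; H1: μ_1 ≠ μ_2 (two-sample pooled-variance t-test, two-sided).
s_p² = [(20−1)·0.498² + (25−1)·0.471²]/(20+25−2) = 0.233401
t = (2.86 − 2.77)/√[0.233401·(1/20 + 1/25)] = 0.62
df = n₁ + n₂ − 2 = 43
Two-sided p-value ≈ 0.538
Since p ≈ 0.538 > α = 0.05, fail to reject H0; the evidence is not statistically significant.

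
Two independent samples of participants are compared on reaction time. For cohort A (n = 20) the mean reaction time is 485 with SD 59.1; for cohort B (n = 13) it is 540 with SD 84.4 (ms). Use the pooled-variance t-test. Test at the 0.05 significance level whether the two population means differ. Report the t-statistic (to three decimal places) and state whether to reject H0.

Let group 1 = cohort A, group 2 = cohort B. H0: μ_1 = μ_2; H1: μ_1 ≠ μ_2 (two-sample pooled-variance t-test, two-sided).
s_p² = [(20−1)·59.1² + (13−1)·84.4²]/(20+13−2) = 4898.18
t = (485 − 540)/√[4898.18·(1/20 + 1/13)] = -2.206
df = n₁ + n₂ − 2 = 31
Two-sided p-value ≈ 0.035
Since p ≈ 0.035 < α = 0.05, reject H0; the evidence is statistically significant.

t = -2.206; reject H0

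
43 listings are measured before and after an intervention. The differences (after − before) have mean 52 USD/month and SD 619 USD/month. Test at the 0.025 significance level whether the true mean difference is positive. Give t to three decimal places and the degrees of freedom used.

t = 0.551, df = 42

H0: μ_d = 0; H1: μ_d > 0 (paired t-test on the differences, right-tailed).
t = d̄/(s_d/√n) = 52/(619/√43) = 0.551
df = n − 1 = 42
p-value = P(T ≥ 0.551) ≈ 0.292
Since p ≈ 0.292 > α = 0.025, fail to reject H0; the data do not provide sufficient evidence against H0.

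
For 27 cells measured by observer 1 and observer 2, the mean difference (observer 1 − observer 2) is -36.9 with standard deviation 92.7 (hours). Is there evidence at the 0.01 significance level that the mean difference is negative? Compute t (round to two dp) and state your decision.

H0: μ_d = 0; H1: μ_d < 0 (paired t-test on the differences, left-tailed).
t = d̄/(s_d/√n) = -36.9/(92.7/√27) = -2.07
df = n − 1 = 26
p-value = P(T ≤ -2.07) ≈ 0.0243
Since p ≈ 0.0243 > α = 0.01, fail to reject H0; the data do not provide sufficient evidence against H0.

t = -2.07; fail to reject H0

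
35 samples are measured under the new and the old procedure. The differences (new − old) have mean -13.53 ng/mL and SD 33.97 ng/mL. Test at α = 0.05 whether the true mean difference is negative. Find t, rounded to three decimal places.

H0: μ_d = 0; H1: μ_d < 0 (paired t-test on the differences, left-tailed).
t = d̄/(s_d/√n) = -13.53/(33.97/√35) = -2.356
df = n − 1 = 34
p-value = P(T ≤ -2.356) ≈ 0.0122
Since p ≈ 0.0122 < α = 0.05, reject H0; the data support H1.

-2.356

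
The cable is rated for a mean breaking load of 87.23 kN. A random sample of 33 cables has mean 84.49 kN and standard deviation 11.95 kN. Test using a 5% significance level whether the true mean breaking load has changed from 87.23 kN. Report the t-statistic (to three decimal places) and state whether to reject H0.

t = -1.317; fail to reject H0

H0: μ = 87.23; H1: μ ≠ 87.23 (one-sample t-test, two-sided).
t = (x̄ − μ₀)/(s/√n) = (84.49 − 87.23)/(11.95/√33) = -1.317
df = n − 1 = 32
Two-sided p-value ≈ 0.1971
Since p ≈ 0.1971 > α = 0.05, fail to reject H0; the evidence is not statistically significant.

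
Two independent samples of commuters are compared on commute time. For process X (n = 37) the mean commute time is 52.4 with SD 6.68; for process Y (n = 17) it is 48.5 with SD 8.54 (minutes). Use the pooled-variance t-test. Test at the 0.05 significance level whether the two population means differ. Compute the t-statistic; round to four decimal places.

1.8226

Let group 1 = process X, group 2 = process Y. H0: μ_1 = μ_2; H1: μ_1 ≠ μ_2 (two-sample pooled-variance t-test, two-sided).
s_p² = [(37−1)·6.68² + (17−1)·8.54²]/(37+17−2) = 53.3329
t = (52.4 − 48.5)/√[53.3329·(1/37 + 1/17)] = 1.8226
df = n₁ + n₂ − 2 = 52
Two-sided p-value ≈ 0.0741
Since p ≈ 0.0741 > α = 0.05, fail to reject H0; the data do not provide sufficient evidence against H0.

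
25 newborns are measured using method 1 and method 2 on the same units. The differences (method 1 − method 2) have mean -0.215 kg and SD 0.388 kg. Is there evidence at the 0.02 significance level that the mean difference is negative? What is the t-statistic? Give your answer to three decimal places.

H0: μ_d = 0; H1: μ_d < 0 (paired t-test on the differences, left-tailed).
t = d̄/(s_d/√n) = -0.215/(0.388/√25) = -2.771
df = n − 1 = 24
p-value = P(T ≤ -2.771) ≈ 0.005
Since p ≈ 0.005 < α = 0.02, reject H0; the data support H1.

-2.771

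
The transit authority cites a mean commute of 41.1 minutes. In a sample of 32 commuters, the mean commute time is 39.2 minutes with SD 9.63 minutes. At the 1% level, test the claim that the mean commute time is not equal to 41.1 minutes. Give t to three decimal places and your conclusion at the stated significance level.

H0: μ = 41.1; H1: μ ≠ 41.1 (one-sample t-test, two-sided).
t = (x̄ − μ₀)/(s/√n) = (39.2 − 41.1)/(9.63/√32) = -1.116
df = n − 1 = 31
Two-sided p-value ≈ 0.2730
Since p ≈ 0.2730 > α = 0.01, fail to reject H0; the data do not provide sufficient evidence against H0.

t = -1.116; fail to reject H0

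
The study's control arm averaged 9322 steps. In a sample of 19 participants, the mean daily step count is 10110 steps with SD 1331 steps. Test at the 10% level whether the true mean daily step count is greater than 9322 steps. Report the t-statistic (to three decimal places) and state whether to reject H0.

H0: μ = 9322; H1: μ > 9322 (one-sample t-test, right-tailed).
t = (x̄ − μ₀)/(s/√n) = (10110 − 9322)/(1331/√19) = 2.581
df = n − 1 = 18
p-value = P(T ≥ 2.581) ≈ 0.0094
Since p ≈ 0.0094 < α = 0.1, reject H0; the data support H1.

t = 2.581; reject H0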